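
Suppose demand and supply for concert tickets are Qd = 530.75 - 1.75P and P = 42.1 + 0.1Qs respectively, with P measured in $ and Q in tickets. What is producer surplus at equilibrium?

Inverting to quantity form: Qs = -421 + 10P.
The market clears where 530.75 - 1.75P = -421 + 10P. Rearranging, 11.75P = 951.75, hence P* = 81.
From the demand curve, Q* = 530.75 - 1.75(81) = 389.
Supply choke price (Qs = 0): P = 42.1. Producer surplus = ½ × (81 - 42.1) × 389 = 7566.05.

Producer surplus = 7566.05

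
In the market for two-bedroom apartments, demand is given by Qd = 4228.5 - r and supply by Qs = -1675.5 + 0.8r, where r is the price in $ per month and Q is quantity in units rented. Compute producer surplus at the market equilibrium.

At equilibrium Qd = Qs, so 4228.5 - r = -1675.5 + 0.8r; collecting terms, 5904 = 1.8r and r* = 3280.
Substitute back: Q* = 4228.5 - 3280 = 948.5.
Supply choke price (Qs = 0): r = 2094.375. Producer surplus = ½ × (3280 - 2094.375) × 948.5 = 562282.65625.

Producer surplus = 562282.65625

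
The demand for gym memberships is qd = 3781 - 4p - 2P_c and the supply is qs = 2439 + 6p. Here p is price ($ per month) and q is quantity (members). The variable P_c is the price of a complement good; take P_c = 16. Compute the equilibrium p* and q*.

With P_c = 16, demand is qd = 3749 - 4p.
Equating demand and supply, 3749 - 4p = 2439 + 6p gives 10p = 1310, so p* = 131.
Substitute back: q* = 3749 - 4(131) = 3225.

p* = 131, q* = 3225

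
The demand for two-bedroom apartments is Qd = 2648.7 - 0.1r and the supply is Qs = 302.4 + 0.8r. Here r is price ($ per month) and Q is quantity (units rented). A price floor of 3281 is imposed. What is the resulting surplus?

Surplus = 606.6

Evaluating both curves at the floor price 3281 gives Qd = 2320.6, Qs = 2927.2.
Surplus = Qs - Qd = 2927.2 - 2320.6 = 606.6.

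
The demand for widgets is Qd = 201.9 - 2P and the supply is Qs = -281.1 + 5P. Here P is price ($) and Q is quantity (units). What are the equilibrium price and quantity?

P* = 69, Q* = 63.9

At equilibrium Qd = Qs, so 201.9 - 2P = -281.1 + 5P; collecting terms, 483 = 7P and P* = 69.
Then Q* = 201.9 - 2(69) = 63.9.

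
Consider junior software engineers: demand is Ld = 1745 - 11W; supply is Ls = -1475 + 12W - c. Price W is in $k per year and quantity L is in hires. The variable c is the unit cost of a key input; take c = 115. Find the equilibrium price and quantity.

W* = 145, L* = 150

With c = 115, supply is Ls = -1590 + 12W.
Equating demand and supply, 1745 - 11W = -1590 + 12W gives 23W = 3335, so W* = 145.
Plugging W* into demand: L* = 1745 - 11(145) = 150.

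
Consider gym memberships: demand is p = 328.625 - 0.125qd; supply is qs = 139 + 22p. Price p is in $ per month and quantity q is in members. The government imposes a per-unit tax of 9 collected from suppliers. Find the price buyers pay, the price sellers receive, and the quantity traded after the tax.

p_b = 89.6, p_s = 80.6, q = 1912.2

In direct form, qd = 2629 - 8p.
With a tax of 9 on suppliers, they supply based on the net price p_s = p_b - 9, so qs = -59 + 22p_b.
Equate demand and the shifted supply: 2629 - 8p_b = -59 + 22p_b, giving 30p_b = 2688, so p_b = 89.6.
Then p_s = 89.6 - 9 = 80.6 and q = 2629 - 8(89.6) = 1912.2.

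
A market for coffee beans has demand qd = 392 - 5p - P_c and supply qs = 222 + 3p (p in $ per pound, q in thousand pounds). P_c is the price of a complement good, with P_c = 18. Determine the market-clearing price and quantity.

With P_c = 18, demand is qd = 374 - 5p.
Set qd = qs: 374 - 5p = 222 + 3p, so 152 = 8p and p* = 19.
Substitute back: q* = 374 - 5(19) = 279.

p* = 19, q* = 279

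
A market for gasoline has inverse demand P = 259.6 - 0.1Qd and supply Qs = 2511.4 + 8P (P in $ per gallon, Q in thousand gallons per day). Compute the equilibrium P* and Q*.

P* = 4.7, Q* = 2549

Inverting to quantity form: Qd = 2596 - 10P.
At equilibrium Qd = Qs, so 2596 - 10P = 2511.4 + 8P; collecting terms, 84.6 = 18P and P* = 4.7.
Plugging P* into demand: Q* = 2596 - 10(4.7) = 2549.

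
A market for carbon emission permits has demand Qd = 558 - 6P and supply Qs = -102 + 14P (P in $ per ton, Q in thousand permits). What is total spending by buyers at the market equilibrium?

Total spending by buyers = 11880

At equilibrium Qd = Qs, so 558 - 6P = -102 + 14P; collecting terms, 660 = 20P and P* = 33.
Then Q* = 558 - 6(33) = 360.
Total spending by buyers = P* × Q* = 33 × 360 = 11880.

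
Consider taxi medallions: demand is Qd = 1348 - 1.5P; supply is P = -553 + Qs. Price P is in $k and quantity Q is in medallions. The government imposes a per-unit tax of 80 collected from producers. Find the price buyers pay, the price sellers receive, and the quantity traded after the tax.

In direct form, Qs = 553 + P.
With a tax of 80 on producers, they supply based on the net price P_s = P_b - 80, so Qs = 473 + P_b.
Market clearing requires 1348 - 1.5P_b = 473 + P_b; hence 875 = 2.5P_b and P_b = 350.
So P_s = 270 and the quantity traded is Q = 1348 - 1.5(350) = 823.

P_b = 350, P_s = 270, Q = 823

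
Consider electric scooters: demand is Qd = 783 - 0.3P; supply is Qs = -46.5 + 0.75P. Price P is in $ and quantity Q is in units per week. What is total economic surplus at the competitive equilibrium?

Total surplus = 695604

Equating demand and supply, 783 - 0.3P = -46.5 + 0.75P gives 1.05P = 829.5, so P* = 790.
Substitute back: Q* = 783 - 0.3(790) = 546.
Demand choke price = 2610; supply choke price = 62. CS = ½(2610 - 790)(546) = 496860; PS = ½(790 - 62)(546) = 198744. Total surplus = 695604.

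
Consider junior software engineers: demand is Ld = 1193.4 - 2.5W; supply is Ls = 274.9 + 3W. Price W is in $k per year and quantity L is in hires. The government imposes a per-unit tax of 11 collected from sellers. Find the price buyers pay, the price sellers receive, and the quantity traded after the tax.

With a tax of 11 on sellers, they supply based on the net price W_s = W_b - 11, so Ls = 241.9 + 3W_b.
Market clearing requires 1193.4 - 2.5W_b = 241.9 + 3W_b; hence 951.5 = 5.5W_b and W_b = 173.
So W_s = 162 and the quantity traded is L = 1193.4 - 2.5(173) = 760.9.

W_b = 173, W_s = 162, L = 760.9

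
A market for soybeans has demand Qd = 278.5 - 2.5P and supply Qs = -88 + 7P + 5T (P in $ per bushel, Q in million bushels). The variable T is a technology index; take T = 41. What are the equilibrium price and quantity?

P* = 17, Q* = 236

With T = 41, supply is Qs = 117 + 7P.
Equating demand and supply, 278.5 - 2.5P = 117 + 7P gives 9.5P = 161.5, so P* = 17.
From the demand curve, Q* = 278.5 - 2.5(17) = 236.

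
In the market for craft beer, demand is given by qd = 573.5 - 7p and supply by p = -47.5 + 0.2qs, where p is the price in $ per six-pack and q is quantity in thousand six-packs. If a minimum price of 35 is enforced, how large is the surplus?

Surplus = 84

In direct form, qs = 237.5 + 5p.
At p = 35: qd = 328.5 and qs = 412.5.
Surplus = qs - qd = 412.5 - 328.5 = 84.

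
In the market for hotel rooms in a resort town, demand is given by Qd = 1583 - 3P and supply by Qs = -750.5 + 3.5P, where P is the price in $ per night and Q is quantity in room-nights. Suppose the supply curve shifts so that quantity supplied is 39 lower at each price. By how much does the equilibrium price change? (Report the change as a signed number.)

ΔP = 6

Set Qd = Qs: 1583 - 3P = -750.5 + 3.5P, so 2333.5 = 6.5P and P* = 359.
Then Q* = 1583 - 3(359) = 506.
After the shift, supply is Qs = -789.5 + 3.5P.
New equilibrium: 2372.5 = 6.5P, so P = 365 and Q = 488.
ΔP = 365 - 359 = 6.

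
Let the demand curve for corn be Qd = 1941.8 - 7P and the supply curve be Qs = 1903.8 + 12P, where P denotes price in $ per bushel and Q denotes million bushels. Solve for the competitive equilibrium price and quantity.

The market clears where 1941.8 - 7P = 1903.8 + 12P. Rearranging, 19P = 38, hence P* = 2.
From the demand curve, Q* = 1941.8 - 7(2) = 1927.8.

P* = 2, Q* = 1927.8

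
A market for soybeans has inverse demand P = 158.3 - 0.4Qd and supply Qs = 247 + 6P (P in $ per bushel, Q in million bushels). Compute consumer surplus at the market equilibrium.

Inverting to quantity form: Qd = 395.75 - 2.5P.
At equilibrium Qd = Qs, so 395.75 - 2.5P = 247 + 6P; collecting terms, 148.75 = 8.5P and P* = 17.5.
Then Q* = 395.75 - 2.5(17.5) = 352.
Demand choke price (Qd = 0): P = 395.75/2.5 = 158.3. Consumer surplus = ½ × (158.3 - 17.5) × 352 = 24780.8.

Consumer surplus = 24780.8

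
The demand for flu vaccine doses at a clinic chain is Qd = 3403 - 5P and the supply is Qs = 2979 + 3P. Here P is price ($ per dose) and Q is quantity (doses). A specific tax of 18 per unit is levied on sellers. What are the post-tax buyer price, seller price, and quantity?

P_b = 59.75, P_s = 41.75, Q = 3104.25

Sellers keep P_s = P_b - 18 per unit, so supply in terms of the buyer price is Qs = 2925 + 3P_b.
Equate demand and the shifted supply: 3403 - 5P_b = 2925 + 3P_b, giving 8P_b = 478, so P_b = 59.75.
So P_s = 41.75 and the quantity traded is Q = 3403 - 5(59.75) = 3104.25.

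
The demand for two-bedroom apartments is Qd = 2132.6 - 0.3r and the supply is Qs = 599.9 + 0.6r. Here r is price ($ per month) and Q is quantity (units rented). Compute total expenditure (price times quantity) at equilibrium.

Total expenditure = 2761755.1

The market clears where 2132.6 - 0.3r = 599.9 + 0.6r. Rearranging, 0.9r = 1532.7, hence r* = 1703.
From the demand curve, Q* = 2132.6 - 0.3(1703) = 1621.7.
Total expenditure = r* × Q* = 1703 × 1621.7 = 2761755.1.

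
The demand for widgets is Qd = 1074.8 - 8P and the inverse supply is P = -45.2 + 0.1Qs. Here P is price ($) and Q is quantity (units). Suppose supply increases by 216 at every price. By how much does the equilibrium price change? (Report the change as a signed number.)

ΔP = -12

Rewriting in direct form: Qs = 452 + 10P.
At equilibrium Qd = Qs, so 1074.8 - 8P = 452 + 10P; collecting terms, 622.8 = 18P and P* = 34.6.
Substitute back: Q* = 1074.8 - 8(34.6) = 798.
After the shift, supply is Qs = 668 + 10P.
Re-solving, 18P = 406.8 gives P = 22.6 and Q = 894.
ΔP = 22.6 - 34.6 = -12.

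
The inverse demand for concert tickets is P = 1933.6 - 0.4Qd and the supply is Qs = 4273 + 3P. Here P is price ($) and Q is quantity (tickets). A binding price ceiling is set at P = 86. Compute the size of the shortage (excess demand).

Solving each curve for Q: Qd = 4834 - 2.5P.
At P = 86: Qd = 4619 and Qs = 4531.
Shortage = Qd - Qs = 4619 - 4531 = 88.

Shortage = 88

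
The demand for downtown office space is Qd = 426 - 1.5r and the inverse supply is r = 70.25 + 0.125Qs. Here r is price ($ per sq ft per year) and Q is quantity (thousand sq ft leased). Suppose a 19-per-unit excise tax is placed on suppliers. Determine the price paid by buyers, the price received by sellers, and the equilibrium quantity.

Rewriting in direct form: Qs = -562 + 8r.
Suppliers keep r_s = r_b - 19 per unit, so supply in terms of the buyer price is Qs = -714 + 8r_b.
Set Qd = Qs: 426 - 1.5r_b = -714 + 8r_b, so 1140 = 9.5r_b and r_b = 120.
Then r_s = 120 - 19 = 101 and Q = 426 - 1.5(120) = 246.

r_b = 120, r_s = 101, Q = 246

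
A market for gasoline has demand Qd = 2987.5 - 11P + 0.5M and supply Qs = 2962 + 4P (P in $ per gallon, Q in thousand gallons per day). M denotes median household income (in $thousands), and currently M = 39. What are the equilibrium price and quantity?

P* = 3, Q* = 2974

With M = 39, demand is Qd = 3007 - 11P.
At equilibrium Qd = Qs, so 3007 - 11P = 2962 + 4P; collecting terms, 45 = 15P and P* = 3.
Substitute back: Q* = 3007 - 11(3) = 2974.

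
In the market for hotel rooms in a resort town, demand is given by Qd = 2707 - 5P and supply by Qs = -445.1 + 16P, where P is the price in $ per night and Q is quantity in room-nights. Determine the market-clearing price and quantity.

P* = 150.1, Q* = 1956.5

Set Qd = Qs: 2707 - 5P = -445.1 + 16P, so 3152.1 = 21P and P* = 150.1.
Substitute back: Q* = 2707 - 5(150.1) = 1956.5.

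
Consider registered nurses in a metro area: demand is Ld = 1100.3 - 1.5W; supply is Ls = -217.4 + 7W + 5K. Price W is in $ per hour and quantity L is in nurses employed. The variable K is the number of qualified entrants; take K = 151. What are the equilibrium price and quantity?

W* = 66.2, L* = 1001

With K = 151, supply is Ls = 537.6 + 7W.
Set Ld = Ls: 1100.3 - 1.5W = 537.6 + 7W, so 562.7 = 8.5W and W* = 66.2.
Plugging W* into demand: L* = 1100.3 - 1.5(66.2) = 1001.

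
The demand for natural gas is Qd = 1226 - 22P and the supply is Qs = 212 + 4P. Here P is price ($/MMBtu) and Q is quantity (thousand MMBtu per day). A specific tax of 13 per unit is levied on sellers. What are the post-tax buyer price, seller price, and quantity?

Sellers keep P_s = P_b - 13 per unit, so supply in terms of the buyer price is Qs = 160 + 4P_b.
Market clearing requires 1226 - 22P_b = 160 + 4P_b; hence 1066 = 26P_b and P_b = 41.
So P_s = 28 and the quantity traded is Q = 1226 - 22(41) = 324.

P_b = 41, P_s = 28, Q = 324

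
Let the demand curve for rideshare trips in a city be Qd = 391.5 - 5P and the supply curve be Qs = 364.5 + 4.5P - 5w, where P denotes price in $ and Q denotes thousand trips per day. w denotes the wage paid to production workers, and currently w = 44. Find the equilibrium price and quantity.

With w = 44, supply is Qs = 144.5 + 4.5P.
Set Qd = Qs: 391.5 - 5P = 144.5 + 4.5P, so 247 = 9.5P and P* = 26.
From the demand curve, Q* = 391.5 - 5(26) = 261.5.

P* = 26, Q* = 261.5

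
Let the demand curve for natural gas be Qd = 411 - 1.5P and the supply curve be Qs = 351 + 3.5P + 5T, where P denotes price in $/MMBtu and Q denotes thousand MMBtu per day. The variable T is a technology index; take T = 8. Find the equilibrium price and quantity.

P* = 4, Q* = 405

With T = 8, supply is Qs = 391 + 3.5P.
At equilibrium Qd = Qs, so 411 - 1.5P = 391 + 3.5P; collecting terms, 20 = 5P and P* = 4.
Plugging P* into demand: Q* = 411 - 1.5(4) = 405.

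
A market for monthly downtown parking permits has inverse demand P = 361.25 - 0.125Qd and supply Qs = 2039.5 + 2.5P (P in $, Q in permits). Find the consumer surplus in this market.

Consumer surplus = 314160.25

Solving each curve for Q: Qd = 2890 - 8P.
Set Qd = Qs: 2890 - 8P = 2039.5 + 2.5P, so 850.5 = 10.5P and P* = 81.
Substitute back: Q* = 2890 - 8(81) = 2242.
Demand choke price (Qd = 0): P = 2890/8 = 361.25. Consumer surplus = ½ × (361.25 - 81) × 2242 = 314160.25.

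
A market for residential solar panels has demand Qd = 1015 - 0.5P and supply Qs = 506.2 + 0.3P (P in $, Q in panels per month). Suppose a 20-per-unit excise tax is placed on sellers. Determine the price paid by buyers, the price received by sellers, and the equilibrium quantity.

P_b = 643.5, P_s = 623.5, Q = 693.25

The tax drives a wedge P_b - P_s = 20. Substituting P_s = P_b - 20 into supply: Qs = 500.2 + 0.3P_b.
Equate demand and the shifted supply: 1015 - 0.5P_b = 500.2 + 0.3P_b, giving 0.8P_b = 514.8, so P_b = 643.5.
Then P_s = 643.5 - 20 = 623.5 and Q = 1015 - 0.5(643.5) = 693.25.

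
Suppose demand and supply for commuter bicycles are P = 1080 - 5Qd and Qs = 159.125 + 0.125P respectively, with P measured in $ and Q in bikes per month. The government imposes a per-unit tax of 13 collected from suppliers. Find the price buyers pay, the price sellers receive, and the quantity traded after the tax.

P_b = 180, P_s = 167, Q = 180

Solving each curve for Q: Qd = 216 - 0.2P.
With a tax of 13 on suppliers, they supply based on the net price P_s = P_b - 13, so Qs = 157.5 + 0.125P_b.
Market clearing requires 216 - 0.2P_b = 157.5 + 0.125P_b; hence 58.5 = 0.325P_b and P_b = 180.
So P_s = 167 and the quantity traded is Q = 216 - 0.2(180) = 180.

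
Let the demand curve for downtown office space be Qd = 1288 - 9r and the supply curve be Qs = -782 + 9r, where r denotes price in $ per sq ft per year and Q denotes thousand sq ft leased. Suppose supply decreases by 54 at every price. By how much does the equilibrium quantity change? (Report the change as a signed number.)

ΔQ = -27

Equating demand and supply, 1288 - 9r = -782 + 9r gives 18r = 2070, so r* = 115.
Then Q* = 1288 - 9(115) = 253.
After the shift, supply is Qs = -836 + 9r.
The new intersection has 2124 = 18r, i.e. r = 118, Q = 226.
ΔQ = 226 - 253 = -27.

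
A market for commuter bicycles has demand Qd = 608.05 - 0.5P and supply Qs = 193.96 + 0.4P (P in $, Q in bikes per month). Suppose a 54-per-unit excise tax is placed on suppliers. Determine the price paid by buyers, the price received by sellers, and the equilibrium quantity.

Suppliers keep P_s = P_b - 54 per unit, so supply in terms of the buyer price is Qs = 172.36 + 0.4P_b.
Market clearing requires 608.05 - 0.5P_b = 172.36 + 0.4P_b; hence 435.69 = 0.9P_b and P_b = 484.1.
Then P_s = 484.1 - 54 = 430.1 and Q = 608.05 - 0.5(484.1) = 366.

P_b = 484.1, P_s = 430.1, Q = 366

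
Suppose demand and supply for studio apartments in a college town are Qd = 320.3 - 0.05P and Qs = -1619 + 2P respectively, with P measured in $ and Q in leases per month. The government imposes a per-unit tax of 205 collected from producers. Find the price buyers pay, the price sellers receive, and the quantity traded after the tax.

P_b = 1146, P_s = 941, Q = 263

The tax drives a wedge P_b - P_s = 205. Substituting P_s = P_b - 205 into supply: Qs = -2029 + 2P_b.
Market clearing requires 320.3 - 0.05P_b = -2029 + 2P_b; hence 2349.3 = 2.05P_b and P_b = 1146.
So P_s = 941 and the quantity traded is Q = 320.3 - 0.05(1146) = 263.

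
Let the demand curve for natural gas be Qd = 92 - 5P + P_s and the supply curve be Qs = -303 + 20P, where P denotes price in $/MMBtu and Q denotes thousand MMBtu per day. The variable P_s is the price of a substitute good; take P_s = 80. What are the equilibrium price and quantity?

P* = 19, Q* = 77

With P_s = 80, demand is Qd = 172 - 5P.
The market clears where 172 - 5P = -303 + 20P. Rearranging, 25P = 475, hence P* = 19.
Plugging P* into demand: Q* = 172 - 5(19) = 77.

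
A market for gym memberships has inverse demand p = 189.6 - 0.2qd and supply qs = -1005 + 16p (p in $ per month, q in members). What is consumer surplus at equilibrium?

In direct form, qd = 948 - 5p.
Equating demand and supply, 948 - 5p = -1005 + 16p gives 21p = 1953, so p* = 93.
Then q* = 948 - 5(93) = 483.
Demand choke price (qd = 0): p = 948/5 = 189.6. Consumer surplus = ½ × (189.6 - 93) × 483 = 23328.9.

Consumer surplus = 23328.9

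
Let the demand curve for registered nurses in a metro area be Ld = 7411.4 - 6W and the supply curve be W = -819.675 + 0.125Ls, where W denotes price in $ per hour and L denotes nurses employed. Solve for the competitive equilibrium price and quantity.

Inverting to quantity form: Ls = 6557.4 + 8W.
Equating demand and supply, 7411.4 - 6W = 6557.4 + 8W gives 14W = 854, so W* = 61.
Then L* = 7411.4 - 6(61) = 7045.4.

W* = 61, L* = 7045.4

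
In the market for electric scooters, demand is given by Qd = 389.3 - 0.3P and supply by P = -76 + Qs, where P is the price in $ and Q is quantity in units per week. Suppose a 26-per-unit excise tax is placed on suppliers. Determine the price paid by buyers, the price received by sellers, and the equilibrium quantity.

P_b = 261, P_s = 235, Q = 311

In direct form, Qs = 76 + P.
With a tax of 26 on suppliers, they supply based on the net price P_s = P_b - 26, so Qs = 50 + P_b.
Equate demand and the shifted supply: 389.3 - 0.3P_b = 50 + P_b, giving 1.3P_b = 339.3, so P_b = 261.
Then P_s = 261 - 26 = 235 and Q = 389.3 - 0.3(261) = 311.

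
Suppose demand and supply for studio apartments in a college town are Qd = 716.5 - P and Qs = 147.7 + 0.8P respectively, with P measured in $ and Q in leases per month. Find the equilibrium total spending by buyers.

Total spending by buyers = 126558

The market clears where 716.5 - P = 147.7 + 0.8P. Rearranging, 1.8P = 568.8, hence P* = 316.
Substitute back: Q* = 716.5 - 316 = 400.5.
Total spending by buyers = P* × Q* = 316 × 400.5 = 126558.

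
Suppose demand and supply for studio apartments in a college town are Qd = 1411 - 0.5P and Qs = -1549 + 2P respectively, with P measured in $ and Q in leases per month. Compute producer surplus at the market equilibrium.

The market clears where 1411 - 0.5P = -1549 + 2P. Rearranging, 2.5P = 2960, hence P* = 1184.
From the demand curve, Q* = 1411 - 0.5(1184) = 819.
Supply choke price (Qs = 0): P = 774.5. Producer surplus = ½ × (1184 - 774.5) × 819 = 167690.25.

Producer surplus = 167690.25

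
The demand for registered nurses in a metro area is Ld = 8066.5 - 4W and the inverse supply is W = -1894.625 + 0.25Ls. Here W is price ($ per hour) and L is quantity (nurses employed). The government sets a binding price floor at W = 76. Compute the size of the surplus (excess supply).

In direct form, Ls = 7578.5 + 4W.
With W fixed at 76, quantity demanded is 7762.5 and quantity supplied is 7882.5.
Surplus = Ls - Ld = 7882.5 - 7762.5 = 120.

Surplus = 120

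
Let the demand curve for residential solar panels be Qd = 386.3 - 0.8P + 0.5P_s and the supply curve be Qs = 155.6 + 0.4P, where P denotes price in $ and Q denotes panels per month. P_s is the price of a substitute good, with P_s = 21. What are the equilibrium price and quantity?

With P_s = 21, demand is Qd = 396.8 - 0.8P.
Set Qd = Qs: 396.8 - 0.8P = 155.6 + 0.4P, so 241.2 = 1.2P and P* = 201.
Then Q* = 396.8 - 0.8(201) = 236.

P* = 201, Q* = 236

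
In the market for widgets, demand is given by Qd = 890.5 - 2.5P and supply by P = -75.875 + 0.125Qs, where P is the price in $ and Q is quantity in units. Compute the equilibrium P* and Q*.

Rewriting in direct form: Qs = 607 + 8P.
The market clears where 890.5 - 2.5P = 607 + 8P. Rearranging, 10.5P = 283.5, hence P* = 27.
Substitute back: Q* = 890.5 - 2.5(27) = 823.

P* = 27, Q* = 823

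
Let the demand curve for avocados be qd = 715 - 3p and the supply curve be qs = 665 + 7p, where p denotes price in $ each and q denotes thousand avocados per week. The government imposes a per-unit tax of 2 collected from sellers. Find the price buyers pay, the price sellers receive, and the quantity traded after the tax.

With a tax of 2 on sellers, they supply based on the net price p_s = p_b - 2, so qs = 651 + 7p_b.
Market clearing requires 715 - 3p_b = 651 + 7p_b; hence 64 = 10p_b and p_b = 6.4.
So p_s = 4.4 and the quantity traded is q = 715 - 3(6.4) = 695.8.

p_b = 6.4, p_s = 4.4, q = 695.8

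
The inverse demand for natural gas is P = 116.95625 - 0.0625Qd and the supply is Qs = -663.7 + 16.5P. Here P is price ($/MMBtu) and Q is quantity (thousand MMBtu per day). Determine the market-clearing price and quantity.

P* = 78, Q* = 623.3

Inverting to quantity form: Qd = 1871.3 - 16P.
Set Qd = Qs: 1871.3 - 16P = -663.7 + 16.5P, so 2535 = 32.5P and P* = 78.
Plugging P* into demand: Q* = 1871.3 - 16(78) = 623.3.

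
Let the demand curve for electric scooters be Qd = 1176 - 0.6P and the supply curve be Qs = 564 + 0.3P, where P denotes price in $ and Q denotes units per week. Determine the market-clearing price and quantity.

The market clears where 1176 - 0.6P = 564 + 0.3P. Rearranging, 0.9P = 612, hence P* = 680.
Plugging P* into demand: Q* = 1176 - 0.6(680) = 768.

P* = 680, Q* = 768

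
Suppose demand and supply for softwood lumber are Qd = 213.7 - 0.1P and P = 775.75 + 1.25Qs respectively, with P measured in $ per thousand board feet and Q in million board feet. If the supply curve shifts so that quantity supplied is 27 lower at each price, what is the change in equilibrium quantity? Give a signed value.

ΔQ = -3

In direct form, Qs = -620.6 + 0.8P.
Equating demand and supply, 213.7 - 0.1P = -620.6 + 0.8P gives 0.9P = 834.3, so P* = 927.
From the demand curve, Q* = 213.7 - 0.1(927) = 121.
After the shift, supply is Qs = -647.6 + 0.8P.
New equilibrium: 861.3 = 0.9P, so P = 957 and Q = 118.
ΔQ = 118 - 121 = -3.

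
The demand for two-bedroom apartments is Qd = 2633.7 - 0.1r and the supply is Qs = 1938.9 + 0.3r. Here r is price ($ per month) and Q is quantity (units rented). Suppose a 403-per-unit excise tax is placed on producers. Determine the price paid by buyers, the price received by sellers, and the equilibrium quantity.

Producers keep r_s = r_b - 403 per unit, so supply in terms of the buyer price is Qs = 1818 + 0.3r_b.
Equate demand and the shifted supply: 2633.7 - 0.1r_b = 1818 + 0.3r_b, giving 0.4r_b = 815.7, so r_b = 2039.25.
Then r_s = 2039.25 - 403 = 1636.25 and Q = 2633.7 - 0.1(2039.25) = 2429.775.

r_b = 2039.25, r_s = 1636.25, Q = 2429.775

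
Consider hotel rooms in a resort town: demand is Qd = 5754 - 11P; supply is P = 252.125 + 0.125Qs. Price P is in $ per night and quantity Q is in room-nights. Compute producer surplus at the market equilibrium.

Producer surplus = 98439.0625

In direct form, Qs = -2017 + 8P.
At equilibrium Qd = Qs, so 5754 - 11P = -2017 + 8P; collecting terms, 7771 = 19P and P* = 409.
Then Q* = 5754 - 11(409) = 1255.
Supply choke price (Qs = 0): P = 252.125. Producer surplus = ½ × (409 - 252.125) × 1255 = 98439.0625.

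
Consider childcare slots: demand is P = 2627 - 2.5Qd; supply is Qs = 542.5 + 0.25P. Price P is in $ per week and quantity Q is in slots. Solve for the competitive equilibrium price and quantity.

P* = 782, Q* = 738

In direct form, Qd = 1050.8 - 0.4P.
Equating demand and supply, 1050.8 - 0.4P = 542.5 + 0.25P gives 0.65P = 508.3, so P* = 782.
From the demand curve, Q* = 1050.8 - 0.4(782) = 738.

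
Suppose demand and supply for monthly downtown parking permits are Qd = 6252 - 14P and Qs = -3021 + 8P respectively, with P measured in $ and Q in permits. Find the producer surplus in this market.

Producer surplus = 7700.0625

Equating demand and supply, 6252 - 14P = -3021 + 8P gives 22P = 9273, so P* = 421.5.
Then Q* = 6252 - 14(421.5) = 351.
Supply choke price (Qs = 0): P = 377.625. Producer surplus = ½ × (421.5 - 377.625) × 351 = 7700.0625.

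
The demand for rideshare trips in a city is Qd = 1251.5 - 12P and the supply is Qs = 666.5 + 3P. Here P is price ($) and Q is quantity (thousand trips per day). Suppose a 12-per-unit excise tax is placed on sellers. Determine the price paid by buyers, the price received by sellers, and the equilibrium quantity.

The tax drives a wedge P_b - P_s = 12. Substituting P_s = P_b - 12 into supply: Qs = 630.5 + 3P_b.
Equate demand and the shifted supply: 1251.5 - 12P_b = 630.5 + 3P_b, giving 15P_b = 621, so P_b = 41.4.
Then P_s = 41.4 - 12 = 29.4 and Q = 1251.5 - 12(41.4) = 754.7.

P_b = 41.4, P_s = 29.4, Q = 754.7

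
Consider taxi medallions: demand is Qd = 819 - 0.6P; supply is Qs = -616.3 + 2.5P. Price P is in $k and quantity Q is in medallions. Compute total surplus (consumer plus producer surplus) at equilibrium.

Total surplus = 302660.688

At equilibrium Qd = Qs, so 819 - 0.6P = -616.3 + 2.5P; collecting terms, 1435.3 = 3.1P and P* = 463.
Plugging P* into demand: Q* = 819 - 0.6(463) = 541.2.
Demand choke price = 1365; supply choke price = 246.52. CS = ½(1365 - 463)(541.2) = 244081.2; PS = ½(463 - 246.52)(541.2) = 58579.488. Total surplus = 302660.688.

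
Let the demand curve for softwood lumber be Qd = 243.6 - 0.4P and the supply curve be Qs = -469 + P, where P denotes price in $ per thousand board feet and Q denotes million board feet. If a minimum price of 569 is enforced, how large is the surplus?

At P = 569: Qd = 16 and Qs = 100.
Surplus = Qs - Qd = 100 - 16 = 84.

Surplus = 84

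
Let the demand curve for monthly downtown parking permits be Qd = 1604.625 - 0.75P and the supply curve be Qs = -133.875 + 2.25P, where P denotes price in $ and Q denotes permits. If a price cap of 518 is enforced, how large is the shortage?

Shortage = 184.5

Evaluating both curves at the ceiling price 518 gives Qd = 1216.125, Qs = 1031.625.
Shortage = Qd - Qs = 1216.125 - 1031.625 = 184.5.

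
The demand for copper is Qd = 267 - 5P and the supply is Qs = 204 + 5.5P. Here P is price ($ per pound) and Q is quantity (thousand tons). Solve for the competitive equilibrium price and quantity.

P* = 6, Q* = 237

Equating demand and supply, 267 - 5P = 204 + 5.5P gives 10.5P = 63, so P* = 6.
Substitute back: Q* = 267 - 5(6) = 237.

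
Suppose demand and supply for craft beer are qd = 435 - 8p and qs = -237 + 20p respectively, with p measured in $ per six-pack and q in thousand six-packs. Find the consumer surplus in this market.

At equilibrium qd = qs, so 435 - 8p = -237 + 20p; collecting terms, 672 = 28p and p* = 24.
Plugging p* into demand: q* = 435 - 8(24) = 243.
Demand choke price (qd = 0): p = 435/8 = 54.375. Consumer surplus = ½ × (54.375 - 24) × 243 = 3690.5625.

Consumer surplus = 3690.5625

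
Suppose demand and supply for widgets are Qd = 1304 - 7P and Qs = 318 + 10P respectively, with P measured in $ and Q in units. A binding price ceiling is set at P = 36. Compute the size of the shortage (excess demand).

Shortage = 374

Evaluating both curves at the ceiling price 36 gives Qd = 1052, Qs = 678.
Shortage = Qd - Qs = 1052 - 678 = 374.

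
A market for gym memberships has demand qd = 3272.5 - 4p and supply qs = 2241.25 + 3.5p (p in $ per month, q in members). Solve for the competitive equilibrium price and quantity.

p* = 137.5, q* = 2722.5

Set qd = qs: 3272.5 - 4p = 2241.25 + 3.5p, so 1031.25 = 7.5p and p* = 137.5.
Plugging p* into demand: q* = 3272.5 - 4(137.5) = 2722.5.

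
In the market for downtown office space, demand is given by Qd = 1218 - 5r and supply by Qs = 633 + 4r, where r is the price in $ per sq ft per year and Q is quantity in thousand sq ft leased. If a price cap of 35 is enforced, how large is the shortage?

With r fixed at 35, quantity demanded is 1043 and quantity supplied is 773.
Shortage = Qd - Qs = 1043 - 773 = 270.

Shortage = 270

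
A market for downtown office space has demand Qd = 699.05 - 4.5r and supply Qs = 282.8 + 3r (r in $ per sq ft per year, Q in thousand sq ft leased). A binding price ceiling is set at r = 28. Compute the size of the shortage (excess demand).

At r = 28: Qd = 573.05 and Qs = 366.8.
Shortage = Qd - Qs = 573.05 - 366.8 = 206.25.

Shortage = 206.25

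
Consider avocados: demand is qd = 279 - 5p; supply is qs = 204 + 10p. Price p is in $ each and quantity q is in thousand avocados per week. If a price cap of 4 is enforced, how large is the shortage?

At p = 4: qd = 259 and qs = 244.
Shortage = qd - qs = 259 - 244 = 15.

Shortage = 15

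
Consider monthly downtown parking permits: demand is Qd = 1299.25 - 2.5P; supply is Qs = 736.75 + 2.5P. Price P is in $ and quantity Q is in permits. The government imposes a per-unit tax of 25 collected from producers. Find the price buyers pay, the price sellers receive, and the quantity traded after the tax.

P_b = 125, P_s = 100, Q = 986.75

With a tax of 25 on producers, they supply based on the net price P_s = P_b - 25, so Qs = 674.25 + 2.5P_b.
Market clearing requires 1299.25 - 2.5P_b = 674.25 + 2.5P_b; hence 625 = 5P_b and P_b = 125.
Then P_s = 125 - 25 = 100 and Q = 1299.25 - 2.5(125) = 986.75.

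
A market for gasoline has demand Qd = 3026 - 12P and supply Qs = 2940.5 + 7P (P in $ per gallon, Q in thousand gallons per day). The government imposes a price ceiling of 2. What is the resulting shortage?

Shortage = 47.5

With P fixed at 2, quantity demanded is 3002 and quantity supplied is 2954.5.
Shortage = Qd - Qs = 3002 - 2954.5 = 47.5.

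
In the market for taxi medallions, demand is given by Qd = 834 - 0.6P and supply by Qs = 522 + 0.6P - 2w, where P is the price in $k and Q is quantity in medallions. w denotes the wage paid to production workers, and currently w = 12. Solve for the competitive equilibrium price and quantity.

P* = 280, Q* = 666

With w = 12, supply is Qs = 498 + 0.6P.
The market clears where 834 - 0.6P = 498 + 0.6P. Rearranging, 1.2P = 336, hence P* = 280.
Plugging P* into demand: Q* = 834 - 0.6(280) = 666.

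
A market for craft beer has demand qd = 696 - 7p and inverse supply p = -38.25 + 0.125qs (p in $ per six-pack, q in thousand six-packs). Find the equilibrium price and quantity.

p* = 26, q* = 514

In direct form, qs = 306 + 8p.
At equilibrium qd = qs, so 696 - 7p = 306 + 8p; collecting terms, 390 = 15p and p* = 26.
From the demand curve, q* = 696 - 7(26) = 514.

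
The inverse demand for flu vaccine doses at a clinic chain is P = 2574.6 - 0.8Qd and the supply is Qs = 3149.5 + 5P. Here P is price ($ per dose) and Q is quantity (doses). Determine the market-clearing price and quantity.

Inverting to quantity form: Qd = 3218.25 - 1.25P.
At equilibrium Qd = Qs, so 3218.25 - 1.25P = 3149.5 + 5P; collecting terms, 68.75 = 6.25P and P* = 11.
Substitute back: Q* = 3218.25 - 1.25(11) = 3204.5.

P* = 11, Q* = 3204.5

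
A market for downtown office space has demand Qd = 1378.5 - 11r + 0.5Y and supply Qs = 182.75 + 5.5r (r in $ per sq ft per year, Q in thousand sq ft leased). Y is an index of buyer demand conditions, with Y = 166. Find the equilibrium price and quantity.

r* = 77.5, Q* = 609

With Y = 166, demand is Qd = 1461.5 - 11r.
At equilibrium Qd = Qs, so 1461.5 - 11r = 182.75 + 5.5r; collecting terms, 1278.75 = 16.5r and r* = 77.5.
From the demand curve, Q* = 1461.5 - 11(77.5) = 609.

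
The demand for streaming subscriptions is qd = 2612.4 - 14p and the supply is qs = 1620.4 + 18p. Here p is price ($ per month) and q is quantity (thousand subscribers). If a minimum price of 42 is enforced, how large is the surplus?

Surplus = 352

At p = 42: qd = 2024.4 and qs = 2376.4.
Surplus = qs - qd = 2376.4 - 2024.4 = 352.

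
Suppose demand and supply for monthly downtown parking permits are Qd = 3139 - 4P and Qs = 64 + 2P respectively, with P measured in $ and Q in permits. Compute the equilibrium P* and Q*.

Equating demand and supply, 3139 - 4P = 64 + 2P gives 6P = 3075, so P* = 512.5.
Then Q* = 3139 - 4(512.5) = 1089.

P* = 512.5, Q* = 1089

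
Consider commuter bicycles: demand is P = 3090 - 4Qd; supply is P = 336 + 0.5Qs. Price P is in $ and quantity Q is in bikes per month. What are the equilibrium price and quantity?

In direct form, Qd = 772.5 - 0.25P and Qs = -672 + 2P.
The market clears where 772.5 - 0.25P = -672 + 2P. Rearranging, 2.25P = 1444.5, hence P* = 642.
Plugging P* into demand: Q* = 772.5 - 0.25(642) = 612.

P* = 642, Q* = 612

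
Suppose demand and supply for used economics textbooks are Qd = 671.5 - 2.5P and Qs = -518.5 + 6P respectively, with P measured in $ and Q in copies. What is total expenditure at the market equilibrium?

The market clears where 671.5 - 2.5P = -518.5 + 6P. Rearranging, 8.5P = 1190, hence P* = 140.
Substitute back: Q* = 671.5 - 2.5(140) = 321.5.
Total expenditure = P* × Q* = 140 × 321.5 = 45010.

Total expenditure = 45010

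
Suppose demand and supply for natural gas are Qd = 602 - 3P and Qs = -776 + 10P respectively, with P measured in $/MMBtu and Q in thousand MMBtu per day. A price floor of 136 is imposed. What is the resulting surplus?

Evaluating both curves at the floor price 136 gives Qd = 194, Qs = 584.
Surplus = Qs - Qd = 584 - 194 = 390.

Surplus = 390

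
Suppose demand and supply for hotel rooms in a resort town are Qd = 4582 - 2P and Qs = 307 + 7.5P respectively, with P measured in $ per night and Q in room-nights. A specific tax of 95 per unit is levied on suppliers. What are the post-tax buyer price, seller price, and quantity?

P_b = 525, P_s = 430, Q = 3532

Suppliers keep P_s = P_b - 95 per unit, so supply in terms of the buyer price is Qs = -405.5 + 7.5P_b.
Market clearing requires 4582 - 2P_b = -405.5 + 7.5P_b; hence 4987.5 = 9.5P_b and P_b = 525.
So P_s = 430 and the quantity traded is Q = 4582 - 2(525) = 3532.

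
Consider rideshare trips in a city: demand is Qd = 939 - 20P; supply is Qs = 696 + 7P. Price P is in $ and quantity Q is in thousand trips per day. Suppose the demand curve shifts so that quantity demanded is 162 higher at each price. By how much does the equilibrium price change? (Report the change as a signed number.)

The market clears where 939 - 20P = 696 + 7P. Rearranging, 27P = 243, hence P* = 9.
Plugging P* into demand: Q* = 939 - 20(9) = 759.
After the shift, demand is Qd = 1101 - 20P.
New equilibrium: 405 = 27P, so P = 15 and Q = 801.
ΔP = 15 - 9 = 6.

ΔP = 6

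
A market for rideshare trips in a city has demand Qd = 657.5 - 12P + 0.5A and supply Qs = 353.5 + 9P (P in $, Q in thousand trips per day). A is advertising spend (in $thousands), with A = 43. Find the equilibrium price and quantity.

With A = 43, demand is Qd = 679 - 12P.
Equating demand and supply, 679 - 12P = 353.5 + 9P gives 21P = 325.5, so P* = 15.5.
Plugging P* into demand: Q* = 679 - 12(15.5) = 493.

P* = 15.5, Q* = 493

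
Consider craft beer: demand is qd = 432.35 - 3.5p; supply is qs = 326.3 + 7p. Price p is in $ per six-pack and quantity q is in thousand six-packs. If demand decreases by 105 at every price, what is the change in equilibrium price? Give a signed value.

The market clears where 432.35 - 3.5p = 326.3 + 7p. Rearranging, 10.5p = 106.05, hence p* = 10.1.
Plugging p* into demand: q* = 432.35 - 3.5(10.1) = 397.
After the shift, demand is qd = 327.35 - 3.5p.
Re-solving, 10.5p = 1.05 gives p = 0.1 and q = 327.
Δp = 0.1 - 10.1 = -10.

Δp = -10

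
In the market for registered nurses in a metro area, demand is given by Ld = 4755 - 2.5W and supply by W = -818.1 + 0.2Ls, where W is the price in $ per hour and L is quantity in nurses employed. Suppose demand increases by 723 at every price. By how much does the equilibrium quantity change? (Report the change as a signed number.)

ΔL = 482

Rewriting in direct form: Ls = 4090.5 + 5W.
At equilibrium Ld = Ls, so 4755 - 2.5W = 4090.5 + 5W; collecting terms, 664.5 = 7.5W and W* = 88.6.
From the demand curve, L* = 4755 - 2.5(88.6) = 4533.5.
After the shift, demand is Ld = 5478 - 2.5W.
Re-solving, 7.5W = 1387.5 gives W = 185 and L = 5015.5.
ΔL = 5015.5 - 4533.5 = 482.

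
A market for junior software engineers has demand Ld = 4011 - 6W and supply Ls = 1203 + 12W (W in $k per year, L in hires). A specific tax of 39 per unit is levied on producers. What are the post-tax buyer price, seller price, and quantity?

W_b = 182, W_s = 143, L = 2919

With a tax of 39 on producers, they supply based on the net price W_s = W_b - 39, so Ls = 735 + 12W_b.
Set Ld = Ls: 4011 - 6W_b = 735 + 12W_b, so 3276 = 18W_b and W_b = 182.
Then W_s = 182 - 39 = 143 and L = 4011 - 6(182) = 2919.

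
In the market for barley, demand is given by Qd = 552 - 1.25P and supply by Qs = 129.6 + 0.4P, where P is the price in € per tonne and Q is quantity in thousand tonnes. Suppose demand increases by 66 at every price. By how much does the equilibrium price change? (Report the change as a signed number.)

ΔP = 40

Set Qd = Qs: 552 - 1.25P = 129.6 + 0.4P, so 422.4 = 1.65P and P* = 256.
Plugging P* into demand: Q* = 552 - 1.25(256) = 232.
After the shift, demand is Qd = 618 - 1.25P.
Re-solving, 1.65P = 488.4 gives P = 296 and Q = 248.
ΔP = 296 - 256 = 40.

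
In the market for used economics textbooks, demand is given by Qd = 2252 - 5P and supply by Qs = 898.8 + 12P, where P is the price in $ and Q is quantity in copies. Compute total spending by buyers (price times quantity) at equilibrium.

At equilibrium Qd = Qs, so 2252 - 5P = 898.8 + 12P; collecting terms, 1353.2 = 17P and P* = 79.6.
Then Q* = 2252 - 5(79.6) = 1854.
Total spending by buyers = P* × Q* = 79.6 × 1854 = 147578.4.

Total spending by buyers = 147578.4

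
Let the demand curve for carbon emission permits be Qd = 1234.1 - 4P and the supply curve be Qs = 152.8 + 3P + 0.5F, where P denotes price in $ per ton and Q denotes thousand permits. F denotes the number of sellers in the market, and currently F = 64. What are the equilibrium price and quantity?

P* = 149.9, Q* = 634.5

With F = 64, supply is Qs = 184.8 + 3P.
At equilibrium Qd = Qs, so 1234.1 - 4P = 184.8 + 3P; collecting terms, 1049.3 = 7P and P* = 149.9.
Plugging P* into demand: Q* = 1234.1 - 4(149.9) = 634.5.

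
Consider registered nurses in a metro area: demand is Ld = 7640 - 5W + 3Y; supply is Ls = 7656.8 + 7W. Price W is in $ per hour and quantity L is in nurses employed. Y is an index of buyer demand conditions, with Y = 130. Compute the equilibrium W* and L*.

W* = 31.1, L* = 7874.5

With Y = 130, demand is Ld = 8030 - 5W.
At equilibrium Ld = Ls, so 8030 - 5W = 7656.8 + 7W; collecting terms, 373.2 = 12W and W* = 31.1.
Then L* = 8030 - 5(31.1) = 7874.5.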